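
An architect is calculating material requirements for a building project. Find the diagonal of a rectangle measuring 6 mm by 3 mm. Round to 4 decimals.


Shape: rectangle (diagonal via Pythagoras)
Sides: 6 mm and 3 mm
Formula: d = sqrt(l^2 + w^2)
l^2 = 36, w^2 = 9
l^2 + w^2 = 45
d = sqrt(45)
d = 6.7082
6.7082 mm


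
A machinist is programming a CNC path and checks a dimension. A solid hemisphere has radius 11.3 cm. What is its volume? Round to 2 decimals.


Shape: hemisphere (half of a sphere)
Radius r = 11.3 cm
Formula: V = (1/2) * (4/3) * pi * r^3 = (2/3) * pi * r^3
r^3 = 1442.897
(2/3) * 1442.897 = 961.931333
V = 961.931333 * pi
V = 3022
3022 cm^3


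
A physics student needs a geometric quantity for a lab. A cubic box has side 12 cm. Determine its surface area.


Shape: cube
Side s = 12 cm
A cube has 6 square faces.
Formula: SA = 6 * s^2
s^2 = 144
SA = 6 * 144
SA = 864
864 cm^2


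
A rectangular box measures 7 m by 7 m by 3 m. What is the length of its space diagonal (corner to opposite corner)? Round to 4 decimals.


Shape: rectangular box (space diagonal)
l = 7 m, w = 7 m, h = 3 m
Visualize: the diagonal of the base, then a right triangle with that diagonal and the height.
Formula: d = sqrt(l^2 + w^2 + h^2)
l^2 + w^2 + h^2 = 49 + 49 + 9 = 107
d = sqrt(107)
d = 10.3441
10.3441 m


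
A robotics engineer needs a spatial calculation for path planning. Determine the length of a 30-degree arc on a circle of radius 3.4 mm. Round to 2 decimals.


Shape: circular arc
Radius r = 3.4 mm, Angle = 30 degrees
Formula: L = (angle/360) * 2 * pi * r
2 * pi * r = 6.8 * pi
L = (30/360) * 6.8 * pi
L = 0.566667 * pi
L = 1.78
1.78 mm


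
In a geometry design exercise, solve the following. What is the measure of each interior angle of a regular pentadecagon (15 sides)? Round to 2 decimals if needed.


Shape: regular pentadecagon (15 sides)
Formula: interior angle = (n - 2) * 180 / n
(n - 2) = 13
(n - 2) * 180 = 2340
angle = 2340 / 15
angle = 156
156 degrees


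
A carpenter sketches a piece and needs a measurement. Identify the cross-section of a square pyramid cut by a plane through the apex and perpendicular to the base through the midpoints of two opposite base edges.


Solid: square pyramid
Cutting plane: through the apex and perpendicular to the base through the midpoints of two opposite base edges
Visualize the intersection of the plane with the solid's surface.
The boundary of the cut region is a isosceles triangle.
isosceles triangle


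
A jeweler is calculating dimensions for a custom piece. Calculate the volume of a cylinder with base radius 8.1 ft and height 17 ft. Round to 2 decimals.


Shape: cylinder
Radius r = 8.1 ft, Height h = 17 ft
Formula: V = pi * r^2 * h
r^2 = 65.61
V = pi * 65.61 * 17
V = 1115.37 * pi
V = 3504.04
3504.04 ft^3


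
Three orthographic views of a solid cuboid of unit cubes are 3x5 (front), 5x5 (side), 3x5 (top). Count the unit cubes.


Orthographic views of a solid rectangular block:
Front view 3 x 5 -> length = 3, height = 5
Side view 5 x 5 -> width = 5, height = 5 (consistent)
Top view 3 x 5 -> confirms length = 3, width = 5
The block is 3 x 5 x 5.
Total unit cubes = 3 * 5 * 5 = 75
75 unit cubes


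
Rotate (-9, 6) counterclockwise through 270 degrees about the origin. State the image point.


Transformation: rotation about the origin
Original point: (-9, 6)
Rule for 270 deg counterclockwise: (x, y) -> (y, -x)
Apply: (-9, 6) -> (6, 9)
(6, 9)


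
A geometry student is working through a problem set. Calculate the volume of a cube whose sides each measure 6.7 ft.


Shape: cube
Side s = 6.7 ft
Formula: V = s^3
V = 6.7 * 6.7 * 6.7
V = 44.89 * 6.7
V = 300.763
300.763 ft^3


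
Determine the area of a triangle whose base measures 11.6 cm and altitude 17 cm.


Shape: triangle
Base b = 11.6 cm, Height h = 17 cm
Formula: A = (1/2) * b * h
A = 0.5 * 11.6 * 17
A = 0.5 * 197.2
A = 98.6
98.6 cm^2


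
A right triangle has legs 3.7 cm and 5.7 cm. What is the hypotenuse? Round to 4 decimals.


Shape: right triangle
Legs a = 3.7 cm, b = 5.7 cm
Formula: c = sqrt(a^2 + b^2)
a^2 = 13.69, b^2 = 32.49
a^2 + b^2 = 46.18
c = sqrt(46.18)
c = 6.7956
6.7956 cm


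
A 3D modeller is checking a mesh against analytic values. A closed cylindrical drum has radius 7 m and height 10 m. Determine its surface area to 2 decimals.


Shape: closed cylinder
Radius r = 7 m, Height h = 10 m
Formula: SA = 2*pi*r^2 + 2*pi*r*h = 2*pi*r*(r + h)
r + h = 17
2 * r * (r + h) = 2 * 7 * 17 = 238
SA = 238 * pi
SA = 747.7
747.7 m^2


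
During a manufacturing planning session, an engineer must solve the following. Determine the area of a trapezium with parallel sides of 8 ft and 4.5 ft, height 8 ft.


Shape: trapezoid
Parallel sides a = 8 ft, b = 4.5 ft; Height h = 8 ft
Formula: A = (a + b) * h / 2
a + b = 8 + 4.5 = 12.5
A = 12.5 * 8 / 2
A = 100 / 2
A = 50
50 ft^2


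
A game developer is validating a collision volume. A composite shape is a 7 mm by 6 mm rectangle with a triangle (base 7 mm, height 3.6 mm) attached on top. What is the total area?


Composite shape: rectangle + triangle
Rectangle area = 7 * 6 = 42
Triangle area = 0.5 * 7 * 3.6 = 12.6
Total = 42 + 12.6
Total = 54.6
54.6 mm^2


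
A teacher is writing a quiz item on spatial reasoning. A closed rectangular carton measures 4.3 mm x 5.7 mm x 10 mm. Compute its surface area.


Shape: rectangular prism
l = 4.3 mm, w = 5.7 mm, h = 10 mm
Formula: SA = 2(lw + lh + wh)
lw = 24.51, lh = 43, wh = 57
lw + lh + wh = 124.51
SA = 2 * 124.51
SA = 249.02
249.02 mm^2


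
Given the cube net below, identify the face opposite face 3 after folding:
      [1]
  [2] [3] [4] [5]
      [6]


Net: cross layout. Take square 3 as the base (bottom).
Fold the four squares in the horizontal row up around 3: 2 -> left, 4 -> right, 5 wraps to the top.
Fold 1 and 6 up from 3: 1 -> back, 6 -> front.
Opposite pairs are therefore: (1, 6), (2, 4), (3, 5).
Face 3 is opposite face 5.
face 5


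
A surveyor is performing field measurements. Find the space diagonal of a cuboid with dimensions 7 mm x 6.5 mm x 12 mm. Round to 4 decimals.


Shape: rectangular box (space diagonal)
l = 7 mm, w = 6.5 mm, h = 12 mm
Visualize: the diagonal of the base, then a right triangle with that diagonal and the height.
Formula: d = sqrt(l^2 + w^2 + h^2)
l^2 + w^2 + h^2 = 49 + 42.25 + 144 = 235.25
d = sqrt(235.25)
d = 15.3379
15.3379 mm


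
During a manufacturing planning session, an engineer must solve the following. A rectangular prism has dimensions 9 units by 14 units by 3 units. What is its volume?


Shape: rectangular prism
l = 9 units, w = 14 units, h = 3 units
Formula: V = l * w * h
V = 9 * 14 * 3
V = 126 * 3
V = 378
378 units^3


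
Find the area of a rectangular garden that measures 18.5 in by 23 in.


Shape: rectangle
Length l = 18.5 in, Width w = 23 in
Formula: A = l * w
A = 18.5 * 23
A = 425.5
425.5 in^2


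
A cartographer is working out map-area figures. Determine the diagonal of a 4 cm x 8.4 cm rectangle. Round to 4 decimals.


Shape: rectangle (diagonal via Pythagoras)
Sides: 4 cm and 8.4 cm
Formula: d = sqrt(l^2 + w^2)
l^2 = 16, w^2 = 70.56
l^2 + w^2 = 86.56
d = sqrt(86.56)
d = 9.3038
9.3038 cm


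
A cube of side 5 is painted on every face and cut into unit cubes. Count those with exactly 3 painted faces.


Large cube: 5 x 5 x 5, cut into unit cubes.
Cubes with 3 painted faces are at the corners. A cube always has 8 corners.
Count = 8
8 unit cubes


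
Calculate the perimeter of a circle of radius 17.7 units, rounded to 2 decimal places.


Shape: circle
Radius r = 17.7 units
Formula: C = 2 * pi * r
C = 2 * pi * 17.7
C = 35.4 * pi
C = 111.21
111.21 units


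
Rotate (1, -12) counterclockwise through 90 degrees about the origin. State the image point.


Transformation: rotation about the origin
Original point: (1, -12)
Rule for 90 deg counterclockwise: (x, y) -> (-y, x)
Apply: (1, -12) -> (12, 1)
(12, 1)


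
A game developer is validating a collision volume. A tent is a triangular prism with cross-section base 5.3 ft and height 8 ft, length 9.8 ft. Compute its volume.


Shape: triangular prism
Triangle base = 5.3 ft, triangle height = 8 ft, prism length L = 9.8 ft
Formula: V = (1/2 * b * h_tri) * L
Cross-section area = 0.5 * 5.3 * 8 = 21.2
V = 21.2 * 9.8
V = 207.76
207.76 ft^3


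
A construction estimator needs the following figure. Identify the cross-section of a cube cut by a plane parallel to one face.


Solid: cube
Cutting plane: parallel to one face
Visualize the intersection of the plane with the solid's surface.
The boundary of the cut region is a square.
square


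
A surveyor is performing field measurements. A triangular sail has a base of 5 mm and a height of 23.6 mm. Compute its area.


Shape: triangle
Base b = 5 mm, Height h = 23.6 mm
Formula: A = (1/2) * b * h
A = 0.5 * 5 * 23.6
A = 0.5 * 118
A = 59
59 mm^2


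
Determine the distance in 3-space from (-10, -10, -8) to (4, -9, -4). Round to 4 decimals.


3D distance between two points
P1 = (-10, -10, -8), P2 = (4, -9, -4)
Formula: d = sqrt((x2-x1)^2 + (y2-y1)^2 + (z2-z1)^2)
dx = 4 - -10 = 14
dy = -9 - -10 = 1
dz = -4 - -8 = 4
dx^2 + dy^2 + dz^2 = 196 + 1 + 16 = 213
d = sqrt(213)
d = 14.5945
14.5945 units


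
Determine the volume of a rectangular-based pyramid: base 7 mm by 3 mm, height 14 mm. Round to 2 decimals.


Shape: rectangular pyramid
Base: 7 mm x 3 mm, Height h = 14 mm
Formula: V = (1/3) * base_area * h
base_area = 7 * 3 = 21
base_area * h = 21 * 14 = 294
V = 294 / 3
V = 98
98 mm^3


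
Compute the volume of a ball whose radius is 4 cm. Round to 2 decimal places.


Shape: sphere
Radius r = 4 cm
Formula: V = (4/3) * pi * r^3
r^3 = 64
(4/3) * 64 = 85.333333
V = 85.333333 * pi
V = 268.08
268.08 cm^3


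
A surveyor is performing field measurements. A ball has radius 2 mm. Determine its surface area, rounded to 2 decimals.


Shape: sphere
Radius r = 2 mm
Formula: SA = 4 * pi * r^2
r^2 = 4
SA = 4 * pi * 4
SA = 16 * pi
SA = 50.27
50.27 mm^2


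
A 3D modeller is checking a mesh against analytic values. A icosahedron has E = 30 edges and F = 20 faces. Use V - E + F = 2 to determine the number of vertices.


Polyhedron: icosahedron
Euler's formula for convex polyhedra: V - E + F = 2
Given: E = 30 edges and F = 20 faces
Solve for V:
V = 2 + E - F = 2 + 30 - 20 = 12
12 vertices


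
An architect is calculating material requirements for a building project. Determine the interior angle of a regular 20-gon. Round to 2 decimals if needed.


Shape: regular icosagon (20 sides)
Formula: interior angle = (n - 2) * 180 / n
(n - 2) = 18
(n - 2) * 180 = 3240
angle = 3240 / 20
angle = 162
162 degrees


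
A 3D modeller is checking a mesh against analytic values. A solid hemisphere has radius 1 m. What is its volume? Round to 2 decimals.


Shape: hemisphere (half of a sphere)
Radius r = 1 m
Formula: V = (1/2) * (4/3) * pi * r^3 = (2/3) * pi * r^3
r^3 = 1
(2/3) * 1 = 0.666667
V = 0.666667 * pi
V = 2.09
2.09 m^3


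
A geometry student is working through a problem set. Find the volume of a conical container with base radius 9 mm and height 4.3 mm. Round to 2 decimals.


Shape: cone
Radius r = 9 mm, Height h = 4.3 mm
Formula: V = (1/3) * pi * r^2 * h
r^2 = 81
pi * r^2 * h = pi * 81 * 4.3 = 348.3 * pi
V = 348.3 * pi / 3
V = 364.74
364.74 mm^3


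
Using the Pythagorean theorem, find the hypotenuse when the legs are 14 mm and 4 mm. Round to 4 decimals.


Shape: right triangle
Legs a = 14 mm, b = 4 mm
Formula: c = sqrt(a^2 + b^2)
a^2 = 196, b^2 = 16
a^2 + b^2 = 212
c = sqrt(212)
c = 14.5602
14.5602 mm


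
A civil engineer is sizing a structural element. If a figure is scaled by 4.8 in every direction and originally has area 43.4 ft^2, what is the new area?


Linear scale factor k = 4.8
Original area = 43.4 ft^2
Rule: under a linear scaling by k, areas scale by k^2.
k^2 = 4.8^2 = 23.04
New area = 43.4 * 23.04
New area = 999.936
999.936 ft^2


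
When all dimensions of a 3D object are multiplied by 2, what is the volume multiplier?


Linear scale factor k = 2
Rule: under a linear scaling by k, volumes scale by k^3.
k^3 = 2 * 2 * 2
k^3 = 4 * 2
k^3 = 8
Volume scales by a factor of 8.
8 (dimensionless)


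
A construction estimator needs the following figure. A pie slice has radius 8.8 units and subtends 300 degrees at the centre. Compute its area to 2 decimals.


Shape: circular sector
Radius r = 8.8 units, Angle = 300 degrees
Formula: A = (angle/360) * pi * r^2
r^2 = 77.44
Fraction of circle = 300/360
A = (300/360) * pi * 77.44
A = 64.533333 * pi
A = 202.74
202.74 units^2


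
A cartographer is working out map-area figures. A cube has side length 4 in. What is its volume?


Shape: cube
Side s = 4 in
Formula: V = s^3
V = 4 * 4 * 4
V = 16 * 4
V = 64
64 in^3


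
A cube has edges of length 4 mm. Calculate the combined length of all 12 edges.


Shape: cube
Side s = 4 mm
A cube has 12 edges, all equal.
Formula: total edge length = 12 * s
Total = 12 * 4
Total = 48
48 mm


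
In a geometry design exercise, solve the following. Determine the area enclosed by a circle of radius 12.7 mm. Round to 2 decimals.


Shape: circle
Radius r = 12.7 mm
Formula: A = pi * r^2
r^2 = 12.7^2 = 161.29
A = pi * 161.29
A = 506.71
506.71 mm^2


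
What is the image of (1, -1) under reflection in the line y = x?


Transformation: reflection
Original point: (1, -1)
Rule for reflection over y = x: (x, y) -> (y, x)
Apply: (1, -1) -> (-1, 1)
(-1, 1)


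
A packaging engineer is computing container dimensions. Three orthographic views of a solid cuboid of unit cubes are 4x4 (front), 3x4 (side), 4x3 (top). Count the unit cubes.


Orthographic views of a solid rectangular block:
Front view 4 x 4 -> length = 4, height = 4
Side view 3 x 4 -> width = 3, height = 4 (consistent)
Top view 4 x 3 -> confirms length = 4, width = 3
The block is 4 x 3 x 4.
Total unit cubes = 4 * 3 * 4 = 48
48 unit cubes


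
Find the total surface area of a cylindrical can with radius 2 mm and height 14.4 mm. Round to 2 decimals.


Shape: closed cylinder
Radius r = 2 mm, Height h = 14.4 mm
Formula: SA = 2*pi*r^2 + 2*pi*r*h = 2*pi*r*(r + h)
r + h = 16.4
2 * r * (r + h) = 2 * 2 * 16.4 = 65.6
SA = 65.6 * pi
SA = 206.09
206.09 mm^2


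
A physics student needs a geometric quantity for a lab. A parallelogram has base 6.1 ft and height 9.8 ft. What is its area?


Shape: parallelogram
Base b = 6.1 ft, Height h = 9.8 ft
Formula: A = b * h
A = 6.1 * 9.8
A = 59.78
59.78 ft^2


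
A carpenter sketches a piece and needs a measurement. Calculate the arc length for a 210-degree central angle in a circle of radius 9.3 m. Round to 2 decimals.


Shape: circular arc
Radius r = 9.3 m, Angle = 210 degrees
Formula: L = (angle/360) * 2 * pi * r
2 * pi * r = 18.6 * pi
L = (210/360) * 18.6 * pi
L = 10.85 * pi
L = 34.09
34.09 m


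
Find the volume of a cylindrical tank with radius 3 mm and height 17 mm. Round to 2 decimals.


Shape: cylinder
Radius r = 3 mm, Height h = 17 mm
Formula: V = pi * r^2 * h
r^2 = 9
V = pi * 9 * 17
V = 153 * pi
V = 480.66
480.66 mm^3


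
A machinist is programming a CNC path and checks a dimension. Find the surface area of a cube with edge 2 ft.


Shape: cube
Side s = 2 ft
A cube has 6 square faces.
Formula: SA = 6 * s^2
s^2 = 4
SA = 6 * 4
SA = 24
24 ft^2


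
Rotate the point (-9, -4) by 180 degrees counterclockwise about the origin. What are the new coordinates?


Transformation: rotation about the origin
Original point: (-9, -4)
Rule for 180 deg: (x, y) -> (-x, -y)
Apply: (-9, -4) -> (9, 4)
(9, 4)


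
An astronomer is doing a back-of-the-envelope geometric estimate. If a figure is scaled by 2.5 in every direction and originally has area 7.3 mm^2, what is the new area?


Linear scale factor k = 2.5
Original area = 7.3 mm^2
Rule: under a linear scaling by k, areas scale by k^2.
k^2 = 2.5^2 = 6.25
New area = 7.3 * 6.25
New area = 45.625
45.625 mm^2


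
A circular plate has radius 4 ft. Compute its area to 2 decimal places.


Shape: circle
Radius r = 4 ft
Formula: A = pi * r^2
r^2 = 4^2 = 16
A = pi * 16
A = 50.27
50.27 ft^2


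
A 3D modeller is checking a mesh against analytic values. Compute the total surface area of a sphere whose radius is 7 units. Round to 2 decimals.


Shape: sphere
Radius r = 7 units
Formula: SA = 4 * pi * r^2
r^2 = 49
SA = 4 * pi * 49
SA = 196 * pi
SA = 615.75
615.75 units^2


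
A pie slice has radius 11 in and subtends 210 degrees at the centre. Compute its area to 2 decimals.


Shape: circular sector
Radius r = 11 in, Angle = 210 degrees
Formula: A = (angle/360) * pi * r^2
r^2 = 121
Fraction of circle = 210/360
A = (210/360) * pi * 121
A = 70.583333 * pi
A = 221.74
221.74 in^2


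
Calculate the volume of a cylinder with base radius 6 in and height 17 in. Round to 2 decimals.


Shape: cylinder
Radius r = 6 in, Height h = 17 in
Formula: V = pi * r^2 * h
r^2 = 36
V = pi * 36 * 17
V = 612 * pi
V = 1922.65
1922.65 in^3


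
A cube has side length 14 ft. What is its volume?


Shape: cube
Side s = 14 ft
Formula: V = s^3
V = 14 * 14 * 14
V = 196 * 14
V = 2744
2744 ft^3


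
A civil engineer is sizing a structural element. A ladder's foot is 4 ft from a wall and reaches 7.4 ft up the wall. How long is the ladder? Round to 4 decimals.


Shape: right triangle
Legs a = 4 ft, b = 7.4 ft
Formula: c = sqrt(a^2 + b^2)
a^2 = 16, b^2 = 54.76
a^2 + b^2 = 70.76
c = sqrt(70.76)
c = 8.4119
8.4119 ft


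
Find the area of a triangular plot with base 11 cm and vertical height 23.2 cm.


Shape: triangle
Base b = 11 cm, Height h = 23.2 cm
Formula: A = (1/2) * b * h
A = 0.5 * 11 * 23.2
A = 0.5 * 255.2
A = 127.6
127.6 cm^2


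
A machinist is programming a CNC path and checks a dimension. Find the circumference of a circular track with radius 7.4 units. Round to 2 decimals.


Shape: circle
Radius r = 7.4 units
Formula: C = 2 * pi * r
C = 2 * pi * 7.4
C = 14.8 * pi
C = 46.5
46.5 units


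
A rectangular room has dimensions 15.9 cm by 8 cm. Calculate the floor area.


Shape: rectangle
Length l = 15.9 cm, Width w = 8 cm
Formula: A = l * w
A = 15.9 * 8
A = 127.2
127.2 cm^2


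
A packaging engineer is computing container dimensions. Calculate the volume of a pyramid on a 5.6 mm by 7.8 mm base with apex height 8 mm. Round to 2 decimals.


Shape: rectangular pyramid
Base: 5.6 mm x 7.8 mm, Height h = 8 mm
Formula: V = (1/3) * base_area * h
base_area = 5.6 * 7.8 = 43.68
base_area * h = 43.68 * 8 = 349.44
V = 349.44 / 3
V = 116.48
116.48 mm^3


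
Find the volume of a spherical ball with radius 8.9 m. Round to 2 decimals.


Shape: sphere
Radius r = 8.9 m
Formula: V = (4/3) * pi * r^3
r^3 = 704.969
(4/3) * 704.969 = 939.958667
V = 939.958667 * pi
V = 2952.97
2952.97 m^3


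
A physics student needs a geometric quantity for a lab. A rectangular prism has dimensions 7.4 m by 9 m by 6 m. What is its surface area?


Shape: rectangular prism
l = 7.4 m, w = 9 m, h = 6 m
Formula: SA = 2(lw + lh + wh)
lw = 66.6, lh = 44.4, wh = 54
lw + lh + wh = 165
SA = 2 * 165
SA = 330
330 m^2


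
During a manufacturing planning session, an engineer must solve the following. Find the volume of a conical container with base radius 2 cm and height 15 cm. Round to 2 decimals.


Shape: cone
Radius r = 2 cm, Height h = 15 cm
Formula: V = (1/3) * pi * r^2 * h
r^2 = 4
pi * r^2 * h = pi * 4 * 15 = 60 * pi
V = 60 * pi / 3
V = 62.83
62.83 cm^3


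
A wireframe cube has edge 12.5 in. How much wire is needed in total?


Shape: cube
Side s = 12.5 in
A cube has 12 edges, all equal.
Formula: total edge length = 12 * s
Total = 12 * 12.5
Total = 150
150 in


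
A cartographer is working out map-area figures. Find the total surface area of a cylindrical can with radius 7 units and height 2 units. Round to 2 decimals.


Shape: closed cylinder
Radius r = 7 units, Height h = 2 units
Formula: SA = 2*pi*r^2 + 2*pi*r*h = 2*pi*r*(r + h)
r + h = 9
2 * r * (r + h) = 2 * 7 * 9 = 126
SA = 126 * pi
SA = 395.84
395.84 units^2


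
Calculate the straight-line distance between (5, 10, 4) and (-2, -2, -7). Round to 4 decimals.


3D distance between two points
P1 = (5, 10, 4), P2 = (-2, -2, -7)
Formula: d = sqrt((x2-x1)^2 + (y2-y1)^2 + (z2-z1)^2)
dx = -2 - 5 = -7
dy = -2 - 10 = -12
dz = -7 - 4 = -11
dx^2 + dy^2 + dz^2 = 49 + 144 + 121 = 314
d = sqrt(314)
d = 17.72
17.72 units


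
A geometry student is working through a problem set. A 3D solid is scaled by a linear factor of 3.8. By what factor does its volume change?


Linear scale factor k = 3.8
Rule: under a linear scaling by k, volumes scale by k^3.
k^3 = 3.8 * 3.8 * 3.8
k^3 = 14.44 * 3.8
k^3 = 54.872
Volume scales by a factor of 54.872.
54.872 (dimensionless)


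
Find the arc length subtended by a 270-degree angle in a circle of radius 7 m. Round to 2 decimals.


Shape: circular arc
Radius r = 7 m, Angle = 270 degrees
Formula: L = (angle/360) * 2 * pi * r
2 * pi * r = 14 * pi
L = (270/360) * 14 * pi
L = 10.5 * pi
L = 32.99
32.99 m


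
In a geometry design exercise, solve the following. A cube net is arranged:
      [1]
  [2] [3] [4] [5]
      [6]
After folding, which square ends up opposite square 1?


Net: cross layout. Take square 3 as the base (bottom).
Fold the four squares in the horizontal row up around 3: 2 -> left, 4 -> right, 5 wraps to the top.
Fold 1 and 6 up from 3: 1 -> back, 6 -> front.
Opposite pairs are therefore: (1, 6), (2, 4), (3, 5).
Face 1 is opposite face 6.
face 6


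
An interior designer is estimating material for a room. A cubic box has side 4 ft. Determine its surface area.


Shape: cube
Side s = 4 ft
A cube has 6 square faces.
Formula: SA = 6 * s^2
s^2 = 16
SA = 6 * 16
SA = 96
96 ft^2


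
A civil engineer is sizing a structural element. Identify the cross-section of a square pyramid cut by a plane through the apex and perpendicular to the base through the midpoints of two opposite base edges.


Solid: square pyramid
Cutting plane: through the apex and perpendicular to the base through the midpoints of two opposite base edges
Visualize the intersection of the plane with the solid's surface.
The boundary of the cut region is a isosceles triangle.
isosceles triangle


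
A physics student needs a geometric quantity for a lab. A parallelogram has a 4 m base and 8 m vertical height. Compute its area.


Shape: parallelogram
Base b = 4 m, Height h = 8 m
Formula: A = b * h
A = 4 * 8
A = 32
32 m^2


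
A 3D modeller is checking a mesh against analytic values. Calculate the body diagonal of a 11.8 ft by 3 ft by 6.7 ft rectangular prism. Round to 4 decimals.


Shape: rectangular box (space diagonal)
l = 11.8 ft, w = 3 ft, h = 6.7 ft
Visualize: the diagonal of the base, then a right triangle with that diagonal and the height.
Formula: d = sqrt(l^2 + w^2 + h^2)
l^2 + w^2 + h^2 = 139.24 + 9 + 44.89 = 193.13
d = sqrt(193.13)
d = 13.8971
13.8971 ft


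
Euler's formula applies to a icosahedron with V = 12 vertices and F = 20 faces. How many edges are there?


Polyhedron: icosahedron
Euler's formula for convex polyhedra: V - E + F = 2
Given: V = 12 vertices and F = 20 faces
Solve for E:
E = V + F - 2 = 12 + 20 - 2 = 30
30 edges


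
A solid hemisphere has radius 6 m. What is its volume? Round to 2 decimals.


Shape: hemisphere (half of a sphere)
Radius r = 6 m
Formula: V = (1/2) * (4/3) * pi * r^3 = (2/3) * pi * r^3
r^3 = 216
(2/3) * 216 = 144
V = 144 * pi
V = 452.39
452.39 m^3


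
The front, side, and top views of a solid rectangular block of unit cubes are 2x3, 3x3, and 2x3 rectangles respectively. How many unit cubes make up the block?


Orthographic views of a solid rectangular block:
Front view 2 x 3 -> length = 2, height = 3
Side view 3 x 3 -> width = 3, height = 3 (consistent)
Top view 2 x 3 -> confirms length = 2, width = 3
The block is 2 x 3 x 3.
Total unit cubes = 2 * 3 * 3 = 18
18 unit cubes


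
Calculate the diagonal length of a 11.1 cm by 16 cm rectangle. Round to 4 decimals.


Shape: rectangle (diagonal via Pythagoras)
Sides: 11.1 cm and 16 cm
Formula: d = sqrt(l^2 + w^2)
l^2 = 123.21, w^2 = 256
l^2 + w^2 = 379.21
d = sqrt(379.21)
d = 19.4733
19.4733 cm


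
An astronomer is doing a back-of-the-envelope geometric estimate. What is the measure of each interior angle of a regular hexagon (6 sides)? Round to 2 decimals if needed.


Shape: regular hexagon (6 sides)
Formula: interior angle = (n - 2) * 180 / n
(n - 2) = 4
(n - 2) * 180 = 720
angle = 720 / 6
angle = 120
120 degrees


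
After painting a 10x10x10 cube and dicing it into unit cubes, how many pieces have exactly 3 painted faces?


Large cube: 10 x 10 x 10, cut into unit cubes.
Cubes with 3 painted faces are at the corners. A cube always has 8 corners.
Count = 8
8 unit cubes


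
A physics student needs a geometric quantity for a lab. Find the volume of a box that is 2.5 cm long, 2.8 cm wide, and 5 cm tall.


Shape: rectangular prism
l = 2.5 cm, w = 2.8 cm, h = 5 cm
Formula: V = l * w * h
V = 2.5 * 2.8 * 5
V = 7 * 5
V = 35
35 cm^3


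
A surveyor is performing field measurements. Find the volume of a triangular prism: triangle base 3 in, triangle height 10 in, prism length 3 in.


Shape: triangular prism
Triangle base = 3 in, triangle height = 10 in, prism length L = 3 in
Formula: V = (1/2 * b * h_tri) * L
Cross-section area = 0.5 * 3 * 10 = 15
V = 15 * 3
V = 45
45 in^3


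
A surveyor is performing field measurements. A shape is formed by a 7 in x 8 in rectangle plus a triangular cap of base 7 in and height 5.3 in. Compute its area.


Composite shape: rectangle + triangle
Rectangle area = 7 * 8 = 56
Triangle area = 0.5 * 7 * 5.3 = 18.55
Total = 56 + 18.55
Total = 74.55
74.55 in^2


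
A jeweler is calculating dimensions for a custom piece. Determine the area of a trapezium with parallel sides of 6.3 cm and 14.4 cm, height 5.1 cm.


Shape: trapezoid
Parallel sides a = 6.3 cm, b = 14.4 cm; Height h = 5.1 cm
Formula: A = (a + b) * h / 2
a + b = 6.3 + 14.4 = 20.7
A = 20.7 * 5.1 / 2
A = 105.57 / 2
A = 52.785
52.785 cm^2


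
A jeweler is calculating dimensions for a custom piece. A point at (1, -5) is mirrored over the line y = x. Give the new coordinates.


Transformation: reflection
Original point: (1, -5)
Rule for reflection over y = x: (x, y) -> (y, x)
Apply: (1, -5) -> (-5, 1)
(-5, 1)


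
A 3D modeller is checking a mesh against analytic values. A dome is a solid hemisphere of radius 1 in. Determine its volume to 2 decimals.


Shape: hemisphere (half of a sphere)
Radius r = 1 in
Formula: V = (1/2) * (4/3) * pi * r^3 = (2/3) * pi * r^3
r^3 = 1
(2/3) * 1 = 0.666667
V = 0.666667 * pi
V = 2.09
2.09 in^3


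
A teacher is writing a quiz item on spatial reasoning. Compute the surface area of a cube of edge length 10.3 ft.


Shape: cube
Side s = 10.3 ft
A cube has 6 square faces.
Formula: SA = 6 * s^2
s^2 = 106.09
SA = 6 * 106.09
SA = 636.54
636.54 ft^2


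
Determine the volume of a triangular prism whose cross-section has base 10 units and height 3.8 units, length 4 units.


Shape: triangular prism
Triangle base = 10 units, triangle height = 3.8 units, prism length L = 4 units
Formula: V = (1/2 * b * h_tri) * L
Cross-section area = 0.5 * 10 * 3.8 = 19
V = 19 * 4
V = 76
76 units^3


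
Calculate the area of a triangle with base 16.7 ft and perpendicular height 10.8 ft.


Shape: triangle
Base b = 16.7 ft, Height h = 10.8 ft
Formula: A = (1/2) * b * h
A = 0.5 * 16.7 * 10.8
A = 0.5 * 180.36
A = 90.18
90.18 ft^2


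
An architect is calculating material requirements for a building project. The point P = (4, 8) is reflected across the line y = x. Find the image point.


Transformation: reflection
Original point: (4, 8)
Rule for reflection over y = x: (x, y) -> (y, x)
Apply: (4, 8) -> (8, 4)
(8, 4)


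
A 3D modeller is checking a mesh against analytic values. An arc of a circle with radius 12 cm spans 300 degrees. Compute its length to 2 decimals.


Shape: circular arc
Radius r = 12 cm, Angle = 300 degrees
Formula: L = (angle/360) * 2 * pi * r
2 * pi * r = 24 * pi
L = (300/360) * 24 * pi
L = 20 * pi
L = 62.83
62.83 cm


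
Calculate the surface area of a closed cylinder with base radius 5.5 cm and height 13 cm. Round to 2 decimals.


Shape: closed cylinder
Radius r = 5.5 cm, Height h = 13 cm
Formula: SA = 2*pi*r^2 + 2*pi*r*h = 2*pi*r*(r + h)
r + h = 18.5
2 * r * (r + h) = 2 * 5.5 * 18.5 = 203.5
SA = 203.5 * pi
SA = 639.31
639.31 cm^2


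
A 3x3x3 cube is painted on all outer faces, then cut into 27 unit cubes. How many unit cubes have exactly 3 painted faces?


Large cube: 3 x 3 x 3, cut into unit cubes.
Cubes with 3 painted faces are at the corners. A cube always has 8 corners.
Count = 8
8 unit cubes


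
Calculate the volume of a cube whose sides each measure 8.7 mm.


Shape: cube
Side s = 8.7 mm
Formula: V = s^3
V = 8.7 * 8.7 * 8.7
V = 75.69 * 8.7
V = 658.503
658.503 mm^3


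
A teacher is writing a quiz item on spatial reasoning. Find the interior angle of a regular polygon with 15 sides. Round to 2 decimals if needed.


Shape: regular pentadecagon (15 sides)
Formula: interior angle = (n - 2) * 180 / n
(n - 2) = 13
(n - 2) * 180 = 2340
angle = 2340 / 15
angle = 156
156 degrees


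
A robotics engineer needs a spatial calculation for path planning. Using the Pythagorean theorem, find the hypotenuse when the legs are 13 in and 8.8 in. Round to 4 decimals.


Shape: right triangle
Legs a = 13 in, b = 8.8 in
Formula: c = sqrt(a^2 + b^2)
a^2 = 169, b^2 = 77.44
a^2 + b^2 = 246.44
c = sqrt(246.44)
c = 15.6984
15.6984 in


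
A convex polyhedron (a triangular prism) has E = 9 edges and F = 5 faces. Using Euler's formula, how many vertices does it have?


Polyhedron: triangular prism
Euler's formula for convex polyhedra: V - E + F = 2
Given: E = 9 edges and F = 5 faces
Solve for V:
V = 2 + E - F = 2 + 9 - 5 = 6
6 vertices


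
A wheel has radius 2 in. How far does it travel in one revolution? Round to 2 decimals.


Shape: circle
Radius r = 2 in
Formula: C = 2 * pi * r
C = 2 * pi * 2
C = 4 * pi
C = 12.57
12.57 in


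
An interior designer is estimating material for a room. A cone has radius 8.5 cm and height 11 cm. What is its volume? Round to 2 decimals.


Shape: cone
Radius r = 8.5 cm, Height h = 11 cm
Formula: V = (1/3) * pi * r^2 * h
r^2 = 72.25
pi * r^2 * h = pi * 72.25 * 11 = 794.75 * pi
V = 794.75 * pi / 3
V = 832.26
832.26 cm^3


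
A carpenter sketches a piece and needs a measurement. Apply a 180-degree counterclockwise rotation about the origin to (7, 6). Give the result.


Transformation: rotation about the origin
Original point: (7, 6)
Rule for 180 deg: (x, y) -> (-x, -y)
Apply: (7, 6) -> (-7, -6)
(-7, -6)


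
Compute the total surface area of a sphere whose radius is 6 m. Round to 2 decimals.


Shape: sphere
Radius r = 6 m
Formula: SA = 4 * pi * r^2
r^2 = 36
SA = 4 * pi * 36
SA = 144 * pi
SA = 452.39
452.39 m^2


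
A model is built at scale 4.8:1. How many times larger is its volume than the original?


Linear scale factor k = 4.8
Rule: under a linear scaling by k, volumes scale by k^3.
k^3 = 4.8 * 4.8 * 4.8
k^3 = 23.04 * 4.8
k^3 = 110.592
Volume scales by a factor of 110.592.
110.592 (dimensionless)


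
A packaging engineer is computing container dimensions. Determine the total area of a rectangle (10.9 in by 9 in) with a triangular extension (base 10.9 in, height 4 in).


Composite shape: rectangle + triangle
Rectangle area = 10.9 * 9 = 98.1
Triangle area = 0.5 * 10.9 * 4 = 21.8
Total = 98.1 + 21.8
Total = 119.9
119.9 in^2


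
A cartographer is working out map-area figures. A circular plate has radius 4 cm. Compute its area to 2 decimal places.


Shape: circle
Radius r = 4 cm
Formula: A = pi * r^2
r^2 = 4^2 = 16
A = pi * 16
A = 50.27
50.27 cm^2


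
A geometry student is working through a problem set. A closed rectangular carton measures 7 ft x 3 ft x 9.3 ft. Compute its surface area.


Shape: rectangular prism
l = 7 ft, w = 3 ft, h = 9.3 ft
Formula: SA = 2(lw + lh + wh)
lw = 21, lh = 65.1, wh = 27.9
lw + lh + wh = 114
SA = 2 * 114
SA = 228
228 ft^2


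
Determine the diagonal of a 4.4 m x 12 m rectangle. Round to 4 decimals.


Shape: rectangle (diagonal via Pythagoras)
Sides: 4.4 m and 12 m
Formula: d = sqrt(l^2 + w^2)
l^2 = 19.36, w^2 = 144
l^2 + w^2 = 163.36
d = sqrt(163.36)
d = 12.7812
12.7812 m


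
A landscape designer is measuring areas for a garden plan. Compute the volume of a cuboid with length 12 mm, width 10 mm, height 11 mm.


Shape: rectangular prism
l = 12 mm, w = 10 mm, h = 11 mm
Formula: V = l * w * h
V = 12 * 10 * 11
V = 120 * 11
V = 1320
1320 mm^3


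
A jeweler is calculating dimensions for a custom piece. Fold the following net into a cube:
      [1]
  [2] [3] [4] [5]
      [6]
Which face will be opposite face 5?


Net: cross layout. Take square 3 as the base (bottom).
Fold the four squares in the horizontal row up around 3: 2 -> left, 4 -> right, 5 wraps to the top.
Fold 1 and 6 up from 3: 1 -> back, 6 -> front.
Opposite pairs are therefore: (1, 6), (2, 4), (3, 5).
Face 5 is opposite face 3.
face 3


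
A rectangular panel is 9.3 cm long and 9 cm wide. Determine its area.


Shape: rectangle
Length l = 9.3 cm, Width w = 9 cm
Formula: A = l * w
A = 9.3 * 9
A = 83.7
83.7 cm^2


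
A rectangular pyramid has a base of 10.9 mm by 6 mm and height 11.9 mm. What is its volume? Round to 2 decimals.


Shape: rectangular pyramid
Base: 10.9 mm x 6 mm, Height h = 11.9 mm
Formula: V = (1/3) * base_area * h
base_area = 10.9 * 6 = 65.4
base_area * h = 65.4 * 11.9 = 778.26
V = 778.26 / 3
V = 259.42
259.42 mm^3


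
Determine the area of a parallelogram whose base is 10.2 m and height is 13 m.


Shape: parallelogram
Base b = 10.2 m, Height h = 13 m
Formula: A = b * h
A = 10.2 * 13
A = 132.6
132.6 m^2


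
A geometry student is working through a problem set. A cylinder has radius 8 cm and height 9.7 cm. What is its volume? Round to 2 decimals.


Shape: cylinder
Radius r = 8 cm, Height h = 9.7 cm
Formula: V = pi * r^2 * h
r^2 = 64
V = pi * 64 * 9.7
V = 620.8 * pi
V = 1950.3
1950.3 cm^3


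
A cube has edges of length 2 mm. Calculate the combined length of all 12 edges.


Shape: cube
Side s = 2 mm
A cube has 12 edges, all equal.
Formula: total edge length = 12 * s
Total = 12 * 2
Total = 24
24 mm


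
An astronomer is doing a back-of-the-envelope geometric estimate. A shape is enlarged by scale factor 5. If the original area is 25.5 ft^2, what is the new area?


Linear scale factor k = 5
Original area = 25.5 ft^2
Rule: under a linear scaling by k, areas scale by k^2.
k^2 = 5^2 = 25
New area = 25.5 * 25
New area = 637.5
637.5 ft^2


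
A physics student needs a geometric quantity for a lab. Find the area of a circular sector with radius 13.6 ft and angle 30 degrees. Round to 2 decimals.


Shape: circular sector
Radius r = 13.6 ft, Angle = 30 degrees
Formula: A = (angle/360) * pi * r^2
r^2 = 184.96
Fraction of circle = 30/360
A = (30/360) * pi * 184.96
A = 15.413333 * pi
A = 48.42
48.42 ft^2


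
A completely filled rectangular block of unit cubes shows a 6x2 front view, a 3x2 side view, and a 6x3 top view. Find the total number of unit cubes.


Orthographic views of a solid rectangular block:
Front view 6 x 2 -> length = 6, height = 2
Side view 3 x 2 -> width = 3, height = 2 (consistent)
Top view 6 x 3 -> confirms length = 6, width = 3
The block is 6 x 3 x 2.
Total unit cubes = 6 * 3 * 2 = 36
36 unit cubes


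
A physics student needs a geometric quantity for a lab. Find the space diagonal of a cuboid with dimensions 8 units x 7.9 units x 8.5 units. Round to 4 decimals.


Shape: rectangular box (space diagonal)
l = 8 units, w = 7.9 units, h = 8.5 units
Visualize: the diagonal of the base, then a right triangle with that diagonal and the height.
Formula: d = sqrt(l^2 + w^2 + h^2)
l^2 + w^2 + h^2 = 64 + 62.41 + 72.25 = 198.66
d = sqrt(198.66)
d = 14.0947
14.0947 units


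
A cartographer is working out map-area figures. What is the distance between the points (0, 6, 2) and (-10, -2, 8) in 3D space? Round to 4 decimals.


3D distance between two points
P1 = (0, 6, 2), P2 = (-10, -2, 8)
Formula: d = sqrt((x2-x1)^2 + (y2-y1)^2 + (z2-z1)^2)
dx = -10 - 0 = -10
dy = -2 - 6 = -8
dz = 8 - 2 = 6
dx^2 + dy^2 + dz^2 = 100 + 64 + 36 = 200
d = sqrt(200)
d = 14.1421
14.1421 units


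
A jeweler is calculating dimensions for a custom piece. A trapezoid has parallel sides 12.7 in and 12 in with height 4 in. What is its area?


Shape: trapezoid
Parallel sides a = 12.7 in, b = 12 in; Height h = 4 in
Formula: A = (a + b) * h / 2
a + b = 12.7 + 12 = 24.7
A = 24.7 * 4 / 2
A = 98.8 / 2
A = 49.4
49.4 in^2


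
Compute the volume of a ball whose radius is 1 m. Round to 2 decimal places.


Shape: sphere
Radius r = 1 m
Formula: V = (4/3) * pi * r^3
r^3 = 1
(4/3) * 1 = 1.333333
V = 1.333333 * pi
V = 4.19
4.19 m^3


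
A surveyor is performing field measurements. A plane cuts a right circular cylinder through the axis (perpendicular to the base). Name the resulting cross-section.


Solid: right circular cylinder
Cutting plane: through the axis (perpendicular to the base)
Visualize the intersection of the plane with the solid's surface.
The boundary of the cut region is a rectangle.
rectangle


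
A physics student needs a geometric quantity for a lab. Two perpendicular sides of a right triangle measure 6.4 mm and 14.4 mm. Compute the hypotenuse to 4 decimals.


Shape: right triangle
Legs a = 6.4 mm, b = 14.4 mm
Formula: c = sqrt(a^2 + b^2)
a^2 = 40.96, b^2 = 207.36
a^2 + b^2 = 248.32
c = sqrt(248.32)
c = 15.7582
15.7582 mm


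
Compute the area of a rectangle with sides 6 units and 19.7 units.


Shape: rectangle
Length l = 6 units, Width w = 19.7 units
Formula: A = l * w
A = 6 * 19.7
A = 118.2
118.2 units^2


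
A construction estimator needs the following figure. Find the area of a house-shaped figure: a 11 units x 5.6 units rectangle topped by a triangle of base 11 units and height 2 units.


Composite shape: rectangle + triangle
Rectangle area = 11 * 5.6 = 61.6
Triangle area = 0.5 * 11 * 2 = 11
Total = 61.6 + 11
Total = 72.6
72.6 units^2


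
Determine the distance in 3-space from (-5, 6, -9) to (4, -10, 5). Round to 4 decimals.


3D distance between two points
P1 = (-5, 6, -9), P2 = (4, -10, 5)
Formula: d = sqrt((x2-x1)^2 + (y2-y1)^2 + (z2-z1)^2)
dx = 4 - -5 = 9
dy = -10 - 6 = -16
dz = 5 - -9 = 14
dx^2 + dy^2 + dz^2 = 81 + 256 + 196 = 533
d = sqrt(533)
d = 23.0868
23.0868 units


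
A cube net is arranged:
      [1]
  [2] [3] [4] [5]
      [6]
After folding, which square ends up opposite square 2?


Net: cross layout. Take square 3 as the base (bottom).
Fold the four squares in the horizontal row up around 3: 2 -> left, 4 -> right, 5 wraps to the top.
Fold 1 and 6 up from 3: 1 -> back, 6 -> front.
Opposite pairs are therefore: (1, 6), (2, 4), (3, 5).
Face 2 is opposite face 4.
face 4


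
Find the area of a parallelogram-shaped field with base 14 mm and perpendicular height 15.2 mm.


Shape: parallelogram
Base b = 14 mm, Height h = 15.2 mm
Formula: A = b * h
A = 14 * 15.2
A = 212.8
212.8 mm^2


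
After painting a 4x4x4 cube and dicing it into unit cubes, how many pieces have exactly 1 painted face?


Large cube: 4 x 4 x 4, cut into unit cubes.
n = 4, so n - 2 = 2
Cubes with 1 painted face lie in the interior of each face.
A cube has 6 faces; each contributes (n - 2)^2 = 4 such cubes.
Count = 6 * 4 = 24
24 unit cubes


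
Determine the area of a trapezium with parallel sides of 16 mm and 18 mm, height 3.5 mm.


Shape: trapezoid
Parallel sides a = 16 mm, b = 18 mm; Height h = 3.5 mm
Formula: A = (a + b) * h / 2
a + b = 16 + 18 = 34
A = 34 * 3.5 / 2
A = 119 / 2
A = 59.5
59.5 mm^2


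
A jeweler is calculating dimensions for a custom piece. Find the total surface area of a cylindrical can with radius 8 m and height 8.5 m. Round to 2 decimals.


Shape: closed cylinder
Radius r = 8 m, Height h = 8.5 m
Formula: SA = 2*pi*r^2 + 2*pi*r*h = 2*pi*r*(r + h)
r + h = 16.5
2 * r * (r + h) = 2 * 8 * 16.5 = 264
SA = 264 * pi
SA = 829.38
829.38 m^2
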